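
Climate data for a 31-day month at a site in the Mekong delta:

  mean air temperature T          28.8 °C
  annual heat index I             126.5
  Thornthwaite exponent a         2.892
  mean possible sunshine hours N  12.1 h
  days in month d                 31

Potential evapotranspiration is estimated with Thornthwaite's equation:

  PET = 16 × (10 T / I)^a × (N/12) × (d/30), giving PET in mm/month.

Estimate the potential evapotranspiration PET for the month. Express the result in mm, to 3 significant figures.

180 mm

10T/I = 10 × 28.8 / 126.5 = 2.2767
(10T/I)^a = 2.2767^2.892 = 10.7976
Uncorrected PET = 16 × 10.7976 = 172.762 mm
Correction = (N/12)(d/30) = (12.1/12)(31/30) = 1.0419
PET = 172.762 × 1.0419 = 180.001 mm/month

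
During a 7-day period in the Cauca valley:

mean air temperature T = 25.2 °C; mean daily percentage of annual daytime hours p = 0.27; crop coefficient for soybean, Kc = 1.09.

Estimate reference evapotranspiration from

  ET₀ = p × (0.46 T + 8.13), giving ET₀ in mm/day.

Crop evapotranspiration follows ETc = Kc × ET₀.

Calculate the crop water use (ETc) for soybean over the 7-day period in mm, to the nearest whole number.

ET₀ = 0.27 × (0.46 × 25.2 + 8.13) = 0.27 × 19.722 = 5.3249 mm/d
ETc = Kc × ET₀ = 1.09 × 5.3249 = 5.8041 mm/d
Over 7 days: 5.8041 × 7 = 40.629 mm

41 mm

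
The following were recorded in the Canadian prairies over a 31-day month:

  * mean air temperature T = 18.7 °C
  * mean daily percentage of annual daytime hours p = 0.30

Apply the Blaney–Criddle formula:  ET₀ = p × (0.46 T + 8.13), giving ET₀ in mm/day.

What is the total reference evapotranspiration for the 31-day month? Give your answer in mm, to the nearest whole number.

ET₀ = 0.30 × (0.46 × 18.7 + 8.13) = 0.30 × 16.732 = 5.0196 mm/d
Monthly total = 5.0196 × 31 = 155.608 mm

156 mm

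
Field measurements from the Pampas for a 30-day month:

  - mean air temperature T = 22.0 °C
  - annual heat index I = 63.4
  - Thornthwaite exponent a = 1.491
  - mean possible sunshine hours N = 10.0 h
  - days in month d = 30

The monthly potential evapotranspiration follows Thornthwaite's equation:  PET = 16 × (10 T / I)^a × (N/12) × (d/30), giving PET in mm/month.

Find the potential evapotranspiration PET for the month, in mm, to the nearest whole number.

85 mm

10T/I = 10 × 22.0 / 63.4 = 3.4700
(10T/I)^a = 3.4700^1.491 = 6.3919
Uncorrected PET = 16 × 6.3919 = 102.270 mm
Correction = (N/12)(d/30) = (10.0/12)(30/30) = 0.8333
PET = 102.270 × 0.8333 = 85.222 mm/month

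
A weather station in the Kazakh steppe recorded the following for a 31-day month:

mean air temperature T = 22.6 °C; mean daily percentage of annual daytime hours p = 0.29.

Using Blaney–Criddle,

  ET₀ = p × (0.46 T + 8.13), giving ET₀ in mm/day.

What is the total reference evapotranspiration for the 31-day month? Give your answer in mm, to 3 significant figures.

167 mm

ET₀ = 0.29 × (0.46 × 22.6 + 8.13) = 0.29 × 18.526 = 5.3725 mm/d
Monthly total = 5.3725 × 31 = 166.548 mm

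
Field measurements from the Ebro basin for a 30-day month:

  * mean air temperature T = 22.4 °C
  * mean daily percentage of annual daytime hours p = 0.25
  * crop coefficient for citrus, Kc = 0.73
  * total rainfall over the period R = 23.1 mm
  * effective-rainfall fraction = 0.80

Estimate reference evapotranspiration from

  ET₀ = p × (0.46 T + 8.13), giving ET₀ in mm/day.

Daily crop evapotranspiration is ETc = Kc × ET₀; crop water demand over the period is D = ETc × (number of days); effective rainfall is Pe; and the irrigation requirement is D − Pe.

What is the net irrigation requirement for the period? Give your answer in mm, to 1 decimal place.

82.4 mm

ET₀ = 0.25 × (0.46 × 22.4 + 8.13) = 0.25 × 18.434 = 4.6085 mm/d
ETc = Kc × ET₀ = 0.73 × 4.6085 = 3.3642 mm/d
Crop demand D = ETc × 30 d = 3.3642 × 30 = 100.926 mm
Pe = 0.80 × 23.1 = 18.480 mm
D − Pe = 100.926 − 18.480 = 82.446 mm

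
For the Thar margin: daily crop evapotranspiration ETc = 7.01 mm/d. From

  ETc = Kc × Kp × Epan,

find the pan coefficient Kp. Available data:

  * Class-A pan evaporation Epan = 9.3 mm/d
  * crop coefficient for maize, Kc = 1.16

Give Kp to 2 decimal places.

ETc = Kc × Kp × Epan  ⇒  Kp = ETc / (Kc × Epan)
Kp = 7.01 / (1.16 × 9.3) = 7.01 / 10.788 = 0.6498

0.65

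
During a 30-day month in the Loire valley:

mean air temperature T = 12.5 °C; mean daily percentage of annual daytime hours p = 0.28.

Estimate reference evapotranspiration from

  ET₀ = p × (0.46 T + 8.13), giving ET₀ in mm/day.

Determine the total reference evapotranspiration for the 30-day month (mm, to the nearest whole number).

ET₀ = 0.28 × (0.46 × 12.5 + 8.13) = 0.28 × 13.880 = 3.8864 mm/d
Monthly total = 3.8864 × 30 = 116.592 mm

117 mm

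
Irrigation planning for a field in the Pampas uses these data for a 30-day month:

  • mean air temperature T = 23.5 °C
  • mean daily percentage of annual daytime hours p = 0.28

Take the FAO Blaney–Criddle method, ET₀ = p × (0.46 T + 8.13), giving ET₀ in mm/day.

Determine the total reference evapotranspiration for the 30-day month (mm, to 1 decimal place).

ET₀ = 0.28 × (0.46 × 23.5 + 8.13) = 0.28 × 18.940 = 5.3032 mm/d
Monthly total = 5.3032 × 30 = 159.096 mm

159.1 mm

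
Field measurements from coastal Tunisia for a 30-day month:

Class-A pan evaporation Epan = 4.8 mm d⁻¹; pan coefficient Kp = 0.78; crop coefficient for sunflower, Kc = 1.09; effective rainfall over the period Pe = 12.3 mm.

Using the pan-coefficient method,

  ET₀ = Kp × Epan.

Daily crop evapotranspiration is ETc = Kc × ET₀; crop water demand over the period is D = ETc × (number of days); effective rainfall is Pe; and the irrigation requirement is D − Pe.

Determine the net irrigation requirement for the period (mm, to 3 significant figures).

110 mm

ET₀ = 0.78 × 4.8 = 3.7440 mm/d
ETc = Kc × ET₀ = 1.09 × 3.7440 = 4.0810 mm/d
Crop demand D = ETc × 30 d = 4.0810 × 30 = 122.430 mm
D − Pe = 122.430 − 12.3 = 110.130 mm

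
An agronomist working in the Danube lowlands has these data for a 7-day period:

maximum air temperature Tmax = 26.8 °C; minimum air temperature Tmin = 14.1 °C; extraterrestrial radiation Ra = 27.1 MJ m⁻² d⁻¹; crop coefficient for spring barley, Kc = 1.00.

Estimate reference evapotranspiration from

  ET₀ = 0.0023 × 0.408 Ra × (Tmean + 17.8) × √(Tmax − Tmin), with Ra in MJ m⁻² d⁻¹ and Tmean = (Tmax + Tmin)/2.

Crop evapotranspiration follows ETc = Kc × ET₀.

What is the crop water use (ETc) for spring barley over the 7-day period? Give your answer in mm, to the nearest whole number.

24 mm

Tmean = (26.8 + 14.1)/2 = 20.45 °C
0.408 Ra = 0.408 × 27.1 = 11.0568 mm/d equivalent
ET₀ = 0.0023 × 11.0568 × (20.45 + 17.8) × √12.7 = 0.0023 × 11.0568 × 38.25 × 3.5637 = 3.4665 mm/d
ETc = Kc × ET₀ = 1.00 × 3.4665 = 3.4665 mm/d
Over 7 days: 3.4665 × 7 = 24.266 mm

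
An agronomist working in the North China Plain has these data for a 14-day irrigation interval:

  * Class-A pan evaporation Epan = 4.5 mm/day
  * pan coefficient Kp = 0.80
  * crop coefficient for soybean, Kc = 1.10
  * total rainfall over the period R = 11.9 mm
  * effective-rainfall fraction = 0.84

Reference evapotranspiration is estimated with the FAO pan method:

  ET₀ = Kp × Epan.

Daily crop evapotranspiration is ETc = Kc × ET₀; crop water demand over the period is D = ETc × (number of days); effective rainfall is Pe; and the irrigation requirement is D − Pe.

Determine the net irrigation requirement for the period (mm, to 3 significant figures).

45.4 mm

ET₀ = 0.80 × 4.5 = 3.6000 mm/d
ETc = Kc × ET₀ = 1.10 × 3.6000 = 3.9600 mm/d
Crop demand D = ETc × 14 d = 3.9600 × 14 = 55.440 mm
Pe = 0.84 × 11.9 = 9.996 mm
D − Pe = 55.440 − 9.996 = 45.444 mm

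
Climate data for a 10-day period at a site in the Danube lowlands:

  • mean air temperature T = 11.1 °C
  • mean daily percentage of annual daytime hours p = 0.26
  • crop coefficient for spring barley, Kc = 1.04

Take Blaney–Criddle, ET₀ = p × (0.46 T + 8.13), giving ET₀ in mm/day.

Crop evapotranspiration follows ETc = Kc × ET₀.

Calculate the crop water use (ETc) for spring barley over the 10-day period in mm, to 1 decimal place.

ET₀ = 0.26 × (0.46 × 11.1 + 8.13) = 0.26 × 13.236 = 3.4414 mm/d
ETc = Kc × ET₀ = 1.04 × 3.4414 = 3.5791 mm/d
Over 10 days: 3.5791 × 10 = 35.791 mm

35.8 mm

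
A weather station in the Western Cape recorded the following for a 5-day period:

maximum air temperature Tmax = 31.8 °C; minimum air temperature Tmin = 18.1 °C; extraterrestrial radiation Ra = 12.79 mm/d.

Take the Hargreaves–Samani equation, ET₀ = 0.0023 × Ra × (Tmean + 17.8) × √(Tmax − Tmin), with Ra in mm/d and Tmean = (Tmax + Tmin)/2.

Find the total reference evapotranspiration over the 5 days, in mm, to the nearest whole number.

23 mm

Tmean = (31.8 + 18.1)/2 = 24.95 °C
ET₀ = 0.0023 × 12.79 × (24.95 + 17.8) × √13.7 = 0.0023 × 12.79 × 42.75 × 3.7014 = 4.6548 mm/d
Over 5 days: 4.6548 × 5 = 23.274 mm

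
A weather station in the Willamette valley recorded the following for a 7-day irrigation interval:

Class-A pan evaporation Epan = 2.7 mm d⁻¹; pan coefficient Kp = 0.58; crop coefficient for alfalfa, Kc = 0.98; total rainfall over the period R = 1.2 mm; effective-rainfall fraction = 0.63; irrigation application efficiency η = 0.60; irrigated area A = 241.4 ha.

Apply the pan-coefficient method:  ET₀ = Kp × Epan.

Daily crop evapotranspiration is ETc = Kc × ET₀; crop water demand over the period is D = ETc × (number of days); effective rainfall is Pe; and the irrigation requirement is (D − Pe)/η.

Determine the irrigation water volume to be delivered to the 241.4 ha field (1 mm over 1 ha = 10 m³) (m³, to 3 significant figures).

40200 m³

ET₀ = 0.58 × 2.7 = 1.5660 mm/d
ETc = Kc × ET₀ = 0.98 × 1.5660 = 1.5347 mm/d
Crop demand D = ETc × 7 d = 1.5347 × 7 = 10.743 mm
Pe = 0.63 × 1.2 = 0.756 mm
D − Pe = 10.743 − 0.756 = 9.987 mm
Gross irrigation = 9.987 / 0.60 = 16.645 mm
Volume = 16.645 mm × 241.4 ha × 10 = 40181.0 m³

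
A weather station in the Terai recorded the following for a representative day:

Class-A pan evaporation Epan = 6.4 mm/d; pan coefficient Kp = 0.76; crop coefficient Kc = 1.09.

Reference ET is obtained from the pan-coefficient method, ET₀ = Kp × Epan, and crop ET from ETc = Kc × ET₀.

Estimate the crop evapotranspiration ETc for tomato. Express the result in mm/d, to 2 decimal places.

ET₀ = 0.76 × 6.4 = 4.8640 mm/d
ETc = Kc × ET₀ = 1.09 × 4.8640 = 5.3018 mm/d

5.30 mm/d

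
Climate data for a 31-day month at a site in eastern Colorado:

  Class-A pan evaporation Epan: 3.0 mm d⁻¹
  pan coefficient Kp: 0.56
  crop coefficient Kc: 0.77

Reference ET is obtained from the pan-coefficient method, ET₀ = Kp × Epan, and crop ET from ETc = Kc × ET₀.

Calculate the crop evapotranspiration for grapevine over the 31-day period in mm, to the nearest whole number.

40 mm

ET₀ = 0.56 × 3.0 = 1.6800 mm/d
ETc = Kc × ET₀ = 0.77 × 1.6800 = 1.2936 mm/d
Over 31 days: 1.2936 × 31 = 40.102 mm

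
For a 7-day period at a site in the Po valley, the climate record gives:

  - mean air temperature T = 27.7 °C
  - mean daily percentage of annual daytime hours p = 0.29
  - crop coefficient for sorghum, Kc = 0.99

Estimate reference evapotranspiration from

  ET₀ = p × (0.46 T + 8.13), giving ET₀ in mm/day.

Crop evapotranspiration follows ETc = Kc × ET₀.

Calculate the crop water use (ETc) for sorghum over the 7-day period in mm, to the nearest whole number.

42 mm

ET₀ = 0.29 × (0.46 × 27.7 + 8.13) = 0.29 × 20.872 = 6.0529 mm/d
ETc = Kc × ET₀ = 0.99 × 6.0529 = 5.9924 mm/d
Over 7 days: 5.9924 × 7 = 41.947 mm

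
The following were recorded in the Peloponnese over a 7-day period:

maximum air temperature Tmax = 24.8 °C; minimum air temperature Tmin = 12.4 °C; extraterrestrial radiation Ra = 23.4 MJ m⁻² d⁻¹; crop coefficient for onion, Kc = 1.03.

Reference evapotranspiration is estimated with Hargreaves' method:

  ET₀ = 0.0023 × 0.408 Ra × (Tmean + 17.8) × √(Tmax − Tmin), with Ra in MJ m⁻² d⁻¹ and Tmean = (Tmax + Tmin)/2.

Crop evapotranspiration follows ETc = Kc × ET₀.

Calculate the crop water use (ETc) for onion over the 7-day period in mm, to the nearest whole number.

Tmean = (24.8 + 12.4)/2 = 18.60 °C
0.408 Ra = 0.408 × 23.4 = 9.5472 mm/d equivalent
ET₀ = 0.0023 × 9.5472 × (18.60 + 17.8) × √12.4 = 0.0023 × 9.5472 × 36.40 × 3.5214 = 2.8146 mm/d
ETc = Kc × ET₀ = 1.03 × 2.8146 = 2.8990 mm/d
Over 7 days: 2.8990 × 7 = 20.293 mm

20 mm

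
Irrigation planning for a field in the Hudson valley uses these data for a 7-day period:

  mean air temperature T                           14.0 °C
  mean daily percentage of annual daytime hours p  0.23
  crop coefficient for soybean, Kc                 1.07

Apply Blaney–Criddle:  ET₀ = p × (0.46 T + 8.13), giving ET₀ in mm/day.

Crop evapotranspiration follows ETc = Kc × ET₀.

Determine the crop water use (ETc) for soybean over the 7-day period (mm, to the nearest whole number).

25 mm

ET₀ = 0.23 × (0.46 × 14.0 + 8.13) = 0.23 × 14.570 = 3.3511 mm/d
ETc = Kc × ET₀ = 1.07 × 3.3511 = 3.5857 mm/d
Over 7 days: 3.5857 × 7 = 25.100 mm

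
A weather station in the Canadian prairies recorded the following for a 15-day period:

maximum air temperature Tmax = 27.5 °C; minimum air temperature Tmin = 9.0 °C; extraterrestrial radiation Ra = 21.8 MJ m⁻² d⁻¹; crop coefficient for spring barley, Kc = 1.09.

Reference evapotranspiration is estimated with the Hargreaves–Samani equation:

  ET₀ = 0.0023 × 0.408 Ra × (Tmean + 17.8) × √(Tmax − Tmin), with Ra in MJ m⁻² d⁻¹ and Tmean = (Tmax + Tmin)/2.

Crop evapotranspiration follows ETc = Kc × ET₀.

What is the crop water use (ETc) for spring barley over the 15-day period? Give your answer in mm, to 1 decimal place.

Tmean = (27.5 + 9.0)/2 = 18.25 °C
0.408 Ra = 0.408 × 21.8 = 8.8944 mm/d equivalent
ET₀ = 0.0023 × 8.8944 × (18.25 + 17.8) × √18.5 = 0.0023 × 8.8944 × 36.05 × 4.3012 = 3.1720 mm/d
ETc = Kc × ET₀ = 1.09 × 3.1720 = 3.4575 mm/d
Over 15 days: 3.4575 × 15 = 51.863 mm

51.9 mm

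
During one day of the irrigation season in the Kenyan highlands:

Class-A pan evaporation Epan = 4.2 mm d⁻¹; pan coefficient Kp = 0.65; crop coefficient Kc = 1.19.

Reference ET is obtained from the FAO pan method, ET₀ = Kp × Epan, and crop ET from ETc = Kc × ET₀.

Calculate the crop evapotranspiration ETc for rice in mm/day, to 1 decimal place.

ET₀ = 0.65 × 4.2 = 2.7300 mm/d
ETc = Kc × ET₀ = 1.19 × 2.7300 = 3.2487 mm/d

3.2 mm/day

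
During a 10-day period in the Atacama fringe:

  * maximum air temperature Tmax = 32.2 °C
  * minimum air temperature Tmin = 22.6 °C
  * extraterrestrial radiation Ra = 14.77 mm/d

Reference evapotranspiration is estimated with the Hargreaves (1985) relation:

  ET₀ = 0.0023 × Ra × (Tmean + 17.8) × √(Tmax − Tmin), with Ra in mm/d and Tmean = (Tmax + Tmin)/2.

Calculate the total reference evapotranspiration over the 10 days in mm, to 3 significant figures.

Tmean = (32.2 + 22.6)/2 = 27.40 °C
ET₀ = 0.0023 × 14.77 × (27.40 + 17.8) × √9.6 = 0.0023 × 14.77 × 45.20 × 3.0984 = 4.7576 mm/d
Over 10 days: 4.7576 × 10 = 47.576 mm

47.6 mm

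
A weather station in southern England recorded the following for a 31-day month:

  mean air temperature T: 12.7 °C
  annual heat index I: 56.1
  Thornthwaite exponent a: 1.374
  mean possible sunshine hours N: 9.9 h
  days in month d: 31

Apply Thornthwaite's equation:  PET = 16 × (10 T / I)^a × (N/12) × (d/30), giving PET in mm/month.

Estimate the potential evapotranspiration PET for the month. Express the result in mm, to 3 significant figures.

41.9 mm

10T/I = 10 × 12.7 / 56.1 = 2.2638
(10T/I)^a = 2.2638^1.374 = 3.0729
Uncorrected PET = 16 × 3.0729 = 49.166 mm
Correction = (N/12)(d/30) = (9.9/12)(31/30) = 0.8525
PET = 49.166 × 0.8525 = 41.914 mm/month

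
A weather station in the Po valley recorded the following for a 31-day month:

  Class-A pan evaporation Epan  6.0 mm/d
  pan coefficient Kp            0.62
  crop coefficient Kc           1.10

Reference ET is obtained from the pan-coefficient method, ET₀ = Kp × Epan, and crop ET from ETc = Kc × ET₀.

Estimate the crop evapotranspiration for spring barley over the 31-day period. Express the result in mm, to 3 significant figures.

ET₀ = 0.62 × 6.0 = 3.7200 mm/d
ETc = Kc × ET₀ = 1.10 × 3.7200 = 4.0920 mm/d
Over 31 days: 4.0920 × 31 = 126.852 mm

127 mm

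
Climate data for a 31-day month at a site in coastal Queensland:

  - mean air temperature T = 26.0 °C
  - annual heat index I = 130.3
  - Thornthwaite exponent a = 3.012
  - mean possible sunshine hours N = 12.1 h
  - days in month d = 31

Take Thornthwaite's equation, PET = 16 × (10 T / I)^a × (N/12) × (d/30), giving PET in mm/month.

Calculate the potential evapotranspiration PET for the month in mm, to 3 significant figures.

10T/I = 10 × 26.0 / 130.3 = 1.9954
(10T/I)^a = 1.9954^3.012 = 8.0111
Uncorrected PET = 16 × 8.0111 = 128.178 mm
Correction = (N/12)(d/30) = (12.1/12)(31/30) = 1.0419
PET = 128.178 × 1.0419 = 133.549 mm/month

134 mm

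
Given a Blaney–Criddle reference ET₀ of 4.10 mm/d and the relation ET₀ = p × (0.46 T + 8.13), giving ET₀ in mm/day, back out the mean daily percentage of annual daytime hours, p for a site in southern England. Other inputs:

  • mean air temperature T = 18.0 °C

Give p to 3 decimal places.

0.250

p = ET₀ / (0.46 T + 8.13) = 4.10 / (0.46 × 18.0 + 8.13) = 4.10 / 16.410 = 0.2498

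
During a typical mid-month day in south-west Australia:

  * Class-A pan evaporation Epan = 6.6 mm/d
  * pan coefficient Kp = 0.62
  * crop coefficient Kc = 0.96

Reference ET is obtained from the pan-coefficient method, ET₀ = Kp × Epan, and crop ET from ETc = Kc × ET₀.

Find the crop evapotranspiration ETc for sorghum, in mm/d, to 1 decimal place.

3.9 mm/d

ET₀ = 0.62 × 6.6 = 4.0920 mm/d
ETc = Kc × ET₀ = 0.96 × 4.0920 = 3.9283 mm/d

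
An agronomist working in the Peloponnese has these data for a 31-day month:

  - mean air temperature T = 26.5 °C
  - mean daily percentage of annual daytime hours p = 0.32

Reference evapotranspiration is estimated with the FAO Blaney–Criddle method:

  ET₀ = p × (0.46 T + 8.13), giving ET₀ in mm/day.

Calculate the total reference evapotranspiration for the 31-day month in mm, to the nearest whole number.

202 mm

ET₀ = 0.32 × (0.46 × 26.5 + 8.13) = 0.32 × 20.320 = 6.5024 mm/d
Monthly total = 6.5024 × 31 = 201.574 mm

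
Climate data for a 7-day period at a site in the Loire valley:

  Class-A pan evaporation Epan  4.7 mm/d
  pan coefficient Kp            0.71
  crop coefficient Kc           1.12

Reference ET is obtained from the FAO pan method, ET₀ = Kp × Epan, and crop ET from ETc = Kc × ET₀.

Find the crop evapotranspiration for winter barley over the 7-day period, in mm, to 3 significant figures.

ET₀ = 0.71 × 4.7 = 3.3370 mm/d
ETc = Kc × ET₀ = 1.12 × 3.3370 = 3.7374 mm/d
Over 7 days: 3.7374 × 7 = 26.162 mm

26.2 mm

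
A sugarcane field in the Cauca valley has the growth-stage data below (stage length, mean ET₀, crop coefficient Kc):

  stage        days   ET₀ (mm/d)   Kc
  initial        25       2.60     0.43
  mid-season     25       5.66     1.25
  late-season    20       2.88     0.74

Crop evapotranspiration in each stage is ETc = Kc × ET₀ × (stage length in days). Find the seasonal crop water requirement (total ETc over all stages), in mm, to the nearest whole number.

247 mm

initial: 0.43 × 2.60 × 25 = 27.95 mm
mid-season: 1.25 × 5.66 × 25 = 176.88 mm
late-season: 0.74 × 2.88 × 20 = 42.62 mm
Seasonal total = 247.45 mm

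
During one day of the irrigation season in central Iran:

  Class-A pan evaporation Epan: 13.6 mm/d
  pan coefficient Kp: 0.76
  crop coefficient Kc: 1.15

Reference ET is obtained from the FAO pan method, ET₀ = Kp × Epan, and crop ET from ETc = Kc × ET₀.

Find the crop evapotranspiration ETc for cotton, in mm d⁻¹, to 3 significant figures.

11.9 mm d⁻¹

ET₀ = 0.76 × 13.6 = 10.3360 mm/d
ETc = Kc × ET₀ = 1.15 × 10.3360 = 11.8864 mm/d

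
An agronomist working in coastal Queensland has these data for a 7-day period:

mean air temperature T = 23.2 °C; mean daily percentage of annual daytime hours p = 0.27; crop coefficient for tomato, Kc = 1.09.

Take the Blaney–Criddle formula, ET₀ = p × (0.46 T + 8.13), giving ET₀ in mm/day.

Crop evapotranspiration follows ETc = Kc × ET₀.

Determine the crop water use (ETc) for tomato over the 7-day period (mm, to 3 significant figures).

ET₀ = 0.27 × (0.46 × 23.2 + 8.13) = 0.27 × 18.802 = 5.0765 mm/d
ETc = Kc × ET₀ = 1.09 × 5.0765 = 5.5334 mm/d
Over 7 days: 5.5334 × 7 = 38.734 mm

38.7 mm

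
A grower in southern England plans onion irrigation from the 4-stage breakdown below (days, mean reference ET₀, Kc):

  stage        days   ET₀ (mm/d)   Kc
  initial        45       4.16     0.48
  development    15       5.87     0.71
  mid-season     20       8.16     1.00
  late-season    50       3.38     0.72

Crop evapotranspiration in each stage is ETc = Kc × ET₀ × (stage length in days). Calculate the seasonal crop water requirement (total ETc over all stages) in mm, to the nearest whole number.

437 mm

initial: 0.48 × 4.16 × 45 = 89.86 mm
development: 0.71 × 5.87 × 15 = 62.52 mm
mid-season: 1.00 × 8.16 × 20 = 163.20 mm
late-season: 0.72 × 3.38 × 50 = 121.68 mm
Seasonal total = 437.26 mm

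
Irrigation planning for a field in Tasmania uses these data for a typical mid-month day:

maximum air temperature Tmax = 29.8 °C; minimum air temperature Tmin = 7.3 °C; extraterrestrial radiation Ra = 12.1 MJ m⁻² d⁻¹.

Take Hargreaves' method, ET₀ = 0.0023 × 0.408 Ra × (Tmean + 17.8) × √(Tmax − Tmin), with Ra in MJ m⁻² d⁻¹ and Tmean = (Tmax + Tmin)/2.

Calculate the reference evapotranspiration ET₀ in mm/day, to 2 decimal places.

1.96 mm/day

Tmean = (29.8 + 7.3)/2 = 18.55 °C
0.408 Ra = 0.408 × 12.1 = 4.9368 mm/d equivalent
ET₀ = 0.0023 × 4.9368 × (18.55 + 17.8) × √22.5 = 0.0023 × 4.9368 × 36.35 × 4.7434 = 1.9578 mm/d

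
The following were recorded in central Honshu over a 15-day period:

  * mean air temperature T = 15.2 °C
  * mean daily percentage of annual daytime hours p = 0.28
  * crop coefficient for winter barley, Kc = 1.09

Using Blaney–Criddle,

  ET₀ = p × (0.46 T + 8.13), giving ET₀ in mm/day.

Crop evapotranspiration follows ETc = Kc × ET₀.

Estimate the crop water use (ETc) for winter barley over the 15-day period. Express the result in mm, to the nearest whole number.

ET₀ = 0.28 × (0.46 × 15.2 + 8.13) = 0.28 × 15.122 = 4.2342 mm/d
ETc = Kc × ET₀ = 1.09 × 4.2342 = 4.6153 mm/d
Over 15 days: 4.6153 × 15 = 69.230 mm

69 mm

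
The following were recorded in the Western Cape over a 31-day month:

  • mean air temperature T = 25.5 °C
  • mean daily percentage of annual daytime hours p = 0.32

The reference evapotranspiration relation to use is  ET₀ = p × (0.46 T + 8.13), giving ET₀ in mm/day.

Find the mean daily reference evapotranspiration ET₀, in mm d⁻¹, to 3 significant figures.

6.36 mm d⁻¹

ET₀ = 0.32 × (0.46 × 25.5 + 8.13) = 0.32 × 19.860 = 6.3552 mm/d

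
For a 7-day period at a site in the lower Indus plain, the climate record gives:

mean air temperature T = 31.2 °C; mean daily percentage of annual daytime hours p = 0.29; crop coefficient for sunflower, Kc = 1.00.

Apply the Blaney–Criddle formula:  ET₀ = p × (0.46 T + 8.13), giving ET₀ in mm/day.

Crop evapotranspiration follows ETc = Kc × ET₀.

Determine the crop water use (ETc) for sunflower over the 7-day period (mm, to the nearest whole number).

ET₀ = 0.29 × (0.46 × 31.2 + 8.13) = 0.29 × 22.482 = 6.5198 mm/d
ETc = Kc × ET₀ = 1.00 × 6.5198 = 6.5198 mm/d
Over 7 days: 6.5198 × 7 = 45.639 mm

46 mm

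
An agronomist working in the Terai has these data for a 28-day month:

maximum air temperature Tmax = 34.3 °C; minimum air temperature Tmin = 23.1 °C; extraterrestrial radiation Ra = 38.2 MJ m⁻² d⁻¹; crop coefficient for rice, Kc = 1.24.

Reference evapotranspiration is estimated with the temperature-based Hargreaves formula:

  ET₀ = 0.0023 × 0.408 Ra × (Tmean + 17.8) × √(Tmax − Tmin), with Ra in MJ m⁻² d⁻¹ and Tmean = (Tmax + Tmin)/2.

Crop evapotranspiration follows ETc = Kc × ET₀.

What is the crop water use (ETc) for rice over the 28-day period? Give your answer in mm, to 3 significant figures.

Tmean = (34.3 + 23.1)/2 = 28.70 °C
0.408 Ra = 0.408 × 38.2 = 15.5856 mm/d equivalent
ET₀ = 0.0023 × 15.5856 × (28.70 + 17.8) × √11.2 = 0.0023 × 15.5856 × 46.50 × 3.3466 = 5.5784 mm/d
ETc = Kc × ET₀ = 1.24 × 5.5784 = 6.9172 mm/d
Over 28 days: 6.9172 × 28 = 193.682 mm

194 mm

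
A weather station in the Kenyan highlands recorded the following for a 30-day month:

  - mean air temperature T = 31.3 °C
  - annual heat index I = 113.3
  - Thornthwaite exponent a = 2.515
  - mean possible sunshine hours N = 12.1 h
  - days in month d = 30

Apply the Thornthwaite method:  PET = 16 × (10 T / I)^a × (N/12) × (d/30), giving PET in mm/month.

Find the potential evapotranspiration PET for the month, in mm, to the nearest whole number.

208 mm

10T/I = 10 × 31.3 / 113.3 = 2.7626
(10T/I)^a = 2.7626^2.515 = 12.8800
Uncorrected PET = 16 × 12.8800 = 206.080 mm
Correction = (N/12)(d/30) = (12.1/12)(30/30) = 1.0083
PET = 206.080 × 1.0083 = 207.790 mm/month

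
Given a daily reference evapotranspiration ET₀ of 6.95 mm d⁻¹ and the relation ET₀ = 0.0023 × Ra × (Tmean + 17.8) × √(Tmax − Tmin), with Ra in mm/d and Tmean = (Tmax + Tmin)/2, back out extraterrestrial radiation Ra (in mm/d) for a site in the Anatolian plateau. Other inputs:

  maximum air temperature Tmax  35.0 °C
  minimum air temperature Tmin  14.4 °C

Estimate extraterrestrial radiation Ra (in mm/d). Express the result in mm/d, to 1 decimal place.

Tmean = 24.70 °C; √ΔT = 4.5387
Ra = ET₀ / [0.0023 × (Tmean+17.8) × √ΔT] = 6.95 / (0.0023 × 42.50 × 4.5387) = 15.665 mm/d

15.7 mm/d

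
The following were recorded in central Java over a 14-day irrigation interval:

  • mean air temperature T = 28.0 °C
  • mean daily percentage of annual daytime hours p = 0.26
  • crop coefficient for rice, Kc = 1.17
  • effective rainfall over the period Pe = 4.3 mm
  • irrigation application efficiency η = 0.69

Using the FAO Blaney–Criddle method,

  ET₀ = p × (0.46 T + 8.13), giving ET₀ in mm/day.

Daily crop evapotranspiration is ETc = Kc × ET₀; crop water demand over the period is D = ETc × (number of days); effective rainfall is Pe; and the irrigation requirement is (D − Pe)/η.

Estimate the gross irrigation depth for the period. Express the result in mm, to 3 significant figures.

123 mm

ET₀ = 0.26 × (0.46 × 28.0 + 8.13) = 0.26 × 21.010 = 5.4626 mm/d
ETc = Kc × ET₀ = 1.17 × 5.4626 = 6.3912 mm/d
Crop demand D = ETc × 14 d = 6.3912 × 14 = 89.477 mm
D − Pe = 89.477 − 4.3 = 85.177 mm
Gross irrigation = 85.177 / 0.69 = 123.445 mm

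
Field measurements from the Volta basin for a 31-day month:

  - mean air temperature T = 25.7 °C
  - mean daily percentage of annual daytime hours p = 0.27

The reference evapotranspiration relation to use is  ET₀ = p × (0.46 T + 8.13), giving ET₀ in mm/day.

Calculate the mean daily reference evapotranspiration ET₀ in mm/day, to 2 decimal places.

ET₀ = 0.27 × (0.46 × 25.7 + 8.13) = 0.27 × 19.952 = 5.3870 mm/d

5.39 mm/day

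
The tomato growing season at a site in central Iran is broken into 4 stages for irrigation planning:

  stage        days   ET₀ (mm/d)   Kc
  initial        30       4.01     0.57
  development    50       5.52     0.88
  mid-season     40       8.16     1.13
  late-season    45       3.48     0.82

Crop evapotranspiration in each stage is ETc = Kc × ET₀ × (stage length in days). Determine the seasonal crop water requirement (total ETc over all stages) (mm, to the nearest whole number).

initial: 0.57 × 4.01 × 30 = 68.57 mm
development: 0.88 × 5.52 × 50 = 242.88 mm
mid-season: 1.13 × 8.16 × 40 = 368.83 mm
late-season: 0.82 × 3.48 × 45 = 128.41 mm
Seasonal total = 808.69 mm

809 mm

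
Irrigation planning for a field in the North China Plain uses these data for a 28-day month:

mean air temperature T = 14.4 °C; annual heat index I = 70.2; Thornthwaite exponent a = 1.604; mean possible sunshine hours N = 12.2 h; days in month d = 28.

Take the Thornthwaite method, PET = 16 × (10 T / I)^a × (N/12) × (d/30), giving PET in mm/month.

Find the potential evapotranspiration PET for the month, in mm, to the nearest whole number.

48 mm

10T/I = 10 × 14.4 / 70.2 = 2.0513
(10T/I)^a = 2.0513^1.604 = 3.1659
Uncorrected PET = 16 × 3.1659 = 50.654 mm
Correction = (N/12)(d/30) = (12.2/12)(28/30) = 0.9489
PET = 50.654 × 0.9489 = 48.066 mm/month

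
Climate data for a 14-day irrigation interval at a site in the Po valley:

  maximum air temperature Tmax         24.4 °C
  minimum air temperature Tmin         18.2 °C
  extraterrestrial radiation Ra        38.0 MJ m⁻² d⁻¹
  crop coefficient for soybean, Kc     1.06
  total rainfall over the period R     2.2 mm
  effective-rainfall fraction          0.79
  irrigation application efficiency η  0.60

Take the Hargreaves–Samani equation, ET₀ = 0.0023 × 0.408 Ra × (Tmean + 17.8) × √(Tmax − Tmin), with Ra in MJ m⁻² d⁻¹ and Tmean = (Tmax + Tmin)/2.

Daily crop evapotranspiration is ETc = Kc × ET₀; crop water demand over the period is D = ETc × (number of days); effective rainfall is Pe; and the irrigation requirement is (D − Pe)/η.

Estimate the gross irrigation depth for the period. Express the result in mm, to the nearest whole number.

Tmean = (24.4 + 18.2)/2 = 21.30 °C
0.408 Ra = 0.408 × 38.0 = 15.5040 mm/d equivalent
ET₀ = 0.0023 × 15.5040 × (21.30 + 17.8) × √6.2 = 0.0023 × 15.5040 × 39.10 × 2.4900 = 3.4717 mm/d
ETc = Kc × ET₀ = 1.06 × 3.4717 = 3.6800 mm/d
Crop demand D = ETc × 14 d = 3.6800 × 14 = 51.520 mm
Pe = 0.79 × 2.2 = 1.738 mm
D − Pe = 51.520 − 1.738 = 49.782 mm
Gross irrigation = 49.782 / 0.60 = 82.970 mm

83 mm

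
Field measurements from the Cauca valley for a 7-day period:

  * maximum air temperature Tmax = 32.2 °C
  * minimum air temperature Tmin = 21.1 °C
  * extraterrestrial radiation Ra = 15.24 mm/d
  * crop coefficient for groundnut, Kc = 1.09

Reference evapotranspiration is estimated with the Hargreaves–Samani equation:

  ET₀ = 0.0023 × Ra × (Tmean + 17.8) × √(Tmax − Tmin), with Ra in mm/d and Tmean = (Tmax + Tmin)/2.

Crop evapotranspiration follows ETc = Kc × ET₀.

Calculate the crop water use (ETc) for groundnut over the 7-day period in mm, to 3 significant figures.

Tmean = (32.2 + 21.1)/2 = 26.65 °C
ET₀ = 0.0023 × 15.24 × (26.65 + 17.8) × √11.1 = 0.0023 × 15.24 × 44.45 × 3.3317 = 5.1910 mm/d
ETc = Kc × ET₀ = 1.09 × 5.1910 = 5.6582 mm/d
Over 7 days: 5.6582 × 7 = 39.607 mm

39.6 mm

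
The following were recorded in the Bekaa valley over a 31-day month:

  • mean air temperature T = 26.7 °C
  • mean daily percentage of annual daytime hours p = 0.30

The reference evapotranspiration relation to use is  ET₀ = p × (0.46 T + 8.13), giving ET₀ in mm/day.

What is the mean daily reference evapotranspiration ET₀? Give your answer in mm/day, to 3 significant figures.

6.12 mm/day

ET₀ = 0.30 × (0.46 × 26.7 + 8.13) = 0.30 × 20.412 = 6.1236 mm/d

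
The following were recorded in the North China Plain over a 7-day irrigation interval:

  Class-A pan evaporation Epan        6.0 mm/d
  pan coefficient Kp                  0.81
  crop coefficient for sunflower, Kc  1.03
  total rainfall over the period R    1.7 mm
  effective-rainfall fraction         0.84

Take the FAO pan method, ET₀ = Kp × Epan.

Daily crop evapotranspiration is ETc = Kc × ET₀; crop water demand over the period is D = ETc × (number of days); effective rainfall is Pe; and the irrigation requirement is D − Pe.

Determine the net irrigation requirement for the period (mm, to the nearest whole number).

ET₀ = 0.81 × 6.0 = 4.8600 mm/d
ETc = Kc × ET₀ = 1.03 × 4.8600 = 5.0058 mm/d
Crop demand D = ETc × 7 d = 5.0058 × 7 = 35.041 mm
Pe = 0.84 × 1.7 = 1.428 mm
D − Pe = 35.041 − 1.428 = 33.613 mm

34 mm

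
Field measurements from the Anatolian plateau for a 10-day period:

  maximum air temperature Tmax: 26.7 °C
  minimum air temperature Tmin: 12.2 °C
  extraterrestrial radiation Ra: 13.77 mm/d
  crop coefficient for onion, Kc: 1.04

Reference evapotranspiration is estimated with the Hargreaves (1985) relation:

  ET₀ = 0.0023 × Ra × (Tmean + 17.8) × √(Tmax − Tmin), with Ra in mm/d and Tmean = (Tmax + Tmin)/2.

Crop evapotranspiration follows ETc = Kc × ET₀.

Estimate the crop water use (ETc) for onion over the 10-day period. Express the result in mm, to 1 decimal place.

Tmean = (26.7 + 12.2)/2 = 19.45 °C
ET₀ = 0.0023 × 13.77 × (19.45 + 17.8) × √14.5 = 0.0023 × 13.77 × 37.25 × 3.8079 = 4.4924 mm/d
ETc = Kc × ET₀ = 1.04 × 4.4924 = 4.6721 mm/d
Over 10 days: 4.6721 × 10 = 46.721 mm

46.7 mm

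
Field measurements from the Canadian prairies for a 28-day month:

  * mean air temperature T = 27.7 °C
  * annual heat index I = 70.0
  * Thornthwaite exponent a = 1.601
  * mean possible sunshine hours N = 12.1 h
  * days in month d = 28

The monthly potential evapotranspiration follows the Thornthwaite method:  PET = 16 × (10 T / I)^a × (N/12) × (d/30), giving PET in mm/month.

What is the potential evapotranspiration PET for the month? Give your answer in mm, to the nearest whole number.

10T/I = 10 × 27.7 / 70.0 = 3.9571
(10T/I)^a = 3.9571^1.601 = 9.0448
Uncorrected PET = 16 × 9.0448 = 144.717 mm
Correction = (N/12)(d/30) = (12.1/12)(28/30) = 0.9411
PET = 144.717 × 0.9411 = 136.193 mm/month

136 mm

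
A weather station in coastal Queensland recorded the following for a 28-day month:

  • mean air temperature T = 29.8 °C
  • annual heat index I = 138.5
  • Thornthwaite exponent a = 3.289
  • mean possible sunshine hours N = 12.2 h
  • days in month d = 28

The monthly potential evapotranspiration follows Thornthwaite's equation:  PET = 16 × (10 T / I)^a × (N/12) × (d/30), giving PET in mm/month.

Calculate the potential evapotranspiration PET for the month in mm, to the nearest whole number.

189 mm

10T/I = 10 × 29.8 / 138.5 = 2.1516
(10T/I)^a = 2.1516^3.289 = 12.4295
Uncorrected PET = 16 × 12.4295 = 198.872 mm
Correction = (N/12)(d/30) = (12.2/12)(28/30) = 0.9489
PET = 198.872 × 0.9489 = 188.710 mm/month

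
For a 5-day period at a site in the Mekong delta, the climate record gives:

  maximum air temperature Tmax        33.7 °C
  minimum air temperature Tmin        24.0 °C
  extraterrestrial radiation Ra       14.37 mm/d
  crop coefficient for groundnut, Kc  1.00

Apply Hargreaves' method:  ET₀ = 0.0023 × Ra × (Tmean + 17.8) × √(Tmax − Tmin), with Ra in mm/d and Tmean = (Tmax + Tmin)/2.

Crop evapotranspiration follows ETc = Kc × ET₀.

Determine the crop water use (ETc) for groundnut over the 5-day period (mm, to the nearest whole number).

Tmean = (33.7 + 24.0)/2 = 28.85 °C
ET₀ = 0.0023 × 14.37 × (28.85 + 17.8) × √9.7 = 0.0023 × 14.37 × 46.65 × 3.1145 = 4.8020 mm/d
ETc = Kc × ET₀ = 1.00 × 4.8020 = 4.8020 mm/d
Over 5 days: 4.8020 × 5 = 24.010 mm

24 mm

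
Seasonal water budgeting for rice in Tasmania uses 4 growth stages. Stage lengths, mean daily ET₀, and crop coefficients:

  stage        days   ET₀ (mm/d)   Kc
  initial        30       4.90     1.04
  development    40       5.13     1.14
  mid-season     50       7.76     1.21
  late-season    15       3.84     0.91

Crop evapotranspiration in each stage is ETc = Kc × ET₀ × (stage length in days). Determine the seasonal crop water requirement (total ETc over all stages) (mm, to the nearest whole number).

909 mm

initial: 1.04 × 4.90 × 30 = 152.88 mm
development: 1.14 × 5.13 × 40 = 233.93 mm
mid-season: 1.21 × 7.76 × 50 = 469.48 mm
late-season: 0.91 × 3.84 × 15 = 52.42 mm
Seasonal total = 908.71 mm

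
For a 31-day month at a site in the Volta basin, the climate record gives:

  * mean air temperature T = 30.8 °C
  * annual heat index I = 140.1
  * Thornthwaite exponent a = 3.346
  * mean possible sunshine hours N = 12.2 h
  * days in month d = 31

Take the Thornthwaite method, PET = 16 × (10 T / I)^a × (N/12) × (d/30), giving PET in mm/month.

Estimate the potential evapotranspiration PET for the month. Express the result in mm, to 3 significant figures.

10T/I = 10 × 30.8 / 140.1 = 2.1984
(10T/I)^a = 2.1984^3.346 = 13.9537
Uncorrected PET = 16 × 13.9537 = 223.259 mm
Correction = (N/12)(d/30) = (12.2/12)(31/30) = 1.0506
PET = 223.259 × 1.0506 = 234.556 mm/month

235 mm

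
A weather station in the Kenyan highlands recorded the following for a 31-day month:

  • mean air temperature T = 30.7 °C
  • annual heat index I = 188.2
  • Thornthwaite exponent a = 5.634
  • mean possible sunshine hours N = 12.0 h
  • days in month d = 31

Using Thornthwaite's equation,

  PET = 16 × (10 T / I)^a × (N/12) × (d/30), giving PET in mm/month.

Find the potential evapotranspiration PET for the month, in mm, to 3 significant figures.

10T/I = 10 × 30.7 / 188.2 = 1.6312
(10T/I)^a = 1.6312^5.634 = 15.7495
Uncorrected PET = 16 × 15.7495 = 251.992 mm
Correction = (N/12)(d/30) = (12.0/12)(31/30) = 1.0333
PET = 251.992 × 1.0333 = 260.383 mm/month

260 mm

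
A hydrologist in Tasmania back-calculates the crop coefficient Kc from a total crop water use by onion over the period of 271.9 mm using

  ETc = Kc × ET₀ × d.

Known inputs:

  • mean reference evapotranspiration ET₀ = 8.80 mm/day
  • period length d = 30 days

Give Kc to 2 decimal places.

ETc = Kc × ET₀ × d  ⇒  Kc = ETc / (ET₀ × d)
Kc = 271.9 / (8.80 × 30) = 271.9 / 264.00 = 1.0299

1.03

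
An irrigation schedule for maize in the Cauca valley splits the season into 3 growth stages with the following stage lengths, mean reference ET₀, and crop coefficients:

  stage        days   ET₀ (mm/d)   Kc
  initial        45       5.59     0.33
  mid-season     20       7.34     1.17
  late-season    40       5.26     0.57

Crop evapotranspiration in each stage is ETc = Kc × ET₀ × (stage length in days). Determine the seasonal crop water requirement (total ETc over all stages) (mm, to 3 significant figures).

initial: 0.33 × 5.59 × 45 = 83.01 mm
mid-season: 1.17 × 7.34 × 20 = 171.76 mm
late-season: 0.57 × 5.26 × 40 = 119.93 mm
Seasonal total = 374.70 mm

375 mm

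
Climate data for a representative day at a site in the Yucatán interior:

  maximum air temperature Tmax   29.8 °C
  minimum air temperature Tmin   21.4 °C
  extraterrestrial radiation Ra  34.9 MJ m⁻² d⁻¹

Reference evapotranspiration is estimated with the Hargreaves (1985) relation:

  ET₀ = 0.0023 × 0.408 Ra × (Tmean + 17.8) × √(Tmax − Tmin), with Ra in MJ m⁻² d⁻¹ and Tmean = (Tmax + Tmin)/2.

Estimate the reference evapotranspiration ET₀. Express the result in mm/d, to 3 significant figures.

Tmean = (29.8 + 21.4)/2 = 25.60 °C
0.408 Ra = 0.408 × 34.9 = 14.2392 mm/d equivalent
ET₀ = 0.0023 × 14.2392 × (25.60 + 17.8) × √8.4 = 0.0023 × 14.2392 × 43.40 × 2.8983 = 4.1195 mm/d

4.12 mm/d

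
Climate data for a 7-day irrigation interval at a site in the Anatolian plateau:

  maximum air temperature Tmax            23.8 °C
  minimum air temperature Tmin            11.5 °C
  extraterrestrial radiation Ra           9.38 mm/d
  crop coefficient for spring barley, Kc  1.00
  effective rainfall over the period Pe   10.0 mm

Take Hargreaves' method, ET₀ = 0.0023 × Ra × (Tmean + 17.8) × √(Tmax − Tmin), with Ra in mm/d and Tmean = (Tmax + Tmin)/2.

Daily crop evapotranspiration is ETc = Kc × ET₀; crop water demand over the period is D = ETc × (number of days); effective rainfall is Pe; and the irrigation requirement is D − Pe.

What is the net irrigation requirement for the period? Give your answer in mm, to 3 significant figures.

8.78 mm

Tmean = (23.8 + 11.5)/2 = 17.65 °C
ET₀ = 0.0023 × 9.38 × (17.65 + 17.8) × √12.3 = 0.0023 × 9.38 × 35.45 × 3.5071 = 2.6822 mm/d
ETc = Kc × ET₀ = 1.00 × 2.6822 = 2.6822 mm/d
Crop demand D = ETc × 7 d = 2.6822 × 7 = 18.775 mm
D − Pe = 18.775 − 10.0 = 8.775 mm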